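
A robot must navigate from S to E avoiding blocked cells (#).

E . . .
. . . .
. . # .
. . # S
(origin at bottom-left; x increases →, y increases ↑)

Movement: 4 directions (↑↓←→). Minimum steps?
6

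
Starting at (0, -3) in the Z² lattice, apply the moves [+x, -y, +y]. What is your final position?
(1, -3)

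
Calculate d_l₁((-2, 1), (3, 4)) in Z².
8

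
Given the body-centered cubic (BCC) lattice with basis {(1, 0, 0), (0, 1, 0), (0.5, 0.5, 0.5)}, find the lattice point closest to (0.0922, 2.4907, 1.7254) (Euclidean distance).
(0.5, 2.5, 1.5)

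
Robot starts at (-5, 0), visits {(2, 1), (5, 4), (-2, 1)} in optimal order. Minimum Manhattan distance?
14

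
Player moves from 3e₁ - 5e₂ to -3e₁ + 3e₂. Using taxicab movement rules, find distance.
14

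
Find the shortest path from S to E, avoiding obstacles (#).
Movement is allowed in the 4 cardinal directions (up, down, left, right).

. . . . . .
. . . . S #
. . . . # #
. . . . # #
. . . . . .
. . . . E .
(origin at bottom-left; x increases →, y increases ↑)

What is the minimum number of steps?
6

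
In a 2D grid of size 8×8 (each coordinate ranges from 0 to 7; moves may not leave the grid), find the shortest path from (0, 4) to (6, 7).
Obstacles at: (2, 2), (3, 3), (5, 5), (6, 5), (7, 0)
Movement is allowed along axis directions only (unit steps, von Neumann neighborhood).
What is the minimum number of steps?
9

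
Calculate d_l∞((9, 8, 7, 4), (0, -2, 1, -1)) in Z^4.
10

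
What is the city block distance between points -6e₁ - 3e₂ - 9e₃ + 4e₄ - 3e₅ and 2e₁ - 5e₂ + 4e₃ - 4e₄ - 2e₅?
32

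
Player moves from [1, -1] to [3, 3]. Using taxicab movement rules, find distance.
6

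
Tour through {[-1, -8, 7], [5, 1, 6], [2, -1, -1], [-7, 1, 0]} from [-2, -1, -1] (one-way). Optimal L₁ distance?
48
(one optimal route: (-2, -1, -1) → (-7, 1, 0) → (2, -1, -1) → (5, 1, 6) → (-1, -8, 7))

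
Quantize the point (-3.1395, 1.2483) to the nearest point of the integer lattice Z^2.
(-3, 1)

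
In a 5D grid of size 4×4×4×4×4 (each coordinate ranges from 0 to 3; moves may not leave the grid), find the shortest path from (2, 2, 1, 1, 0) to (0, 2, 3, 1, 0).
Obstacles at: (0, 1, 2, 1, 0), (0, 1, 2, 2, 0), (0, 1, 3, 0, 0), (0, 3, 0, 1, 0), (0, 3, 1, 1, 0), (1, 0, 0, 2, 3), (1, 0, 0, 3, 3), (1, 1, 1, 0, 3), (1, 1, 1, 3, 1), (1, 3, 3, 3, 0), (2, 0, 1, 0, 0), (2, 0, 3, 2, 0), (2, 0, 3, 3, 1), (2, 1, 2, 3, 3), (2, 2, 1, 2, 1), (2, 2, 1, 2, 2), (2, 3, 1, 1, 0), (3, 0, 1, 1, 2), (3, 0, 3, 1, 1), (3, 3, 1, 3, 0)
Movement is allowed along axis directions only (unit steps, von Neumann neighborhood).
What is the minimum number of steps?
4
(one shortest path: (2, 2, 1, 1, 0) → (1, 2, 1, 1, 0) → (0, 2, 1, 1, 0) → (0, 2, 2, 1, 0) → (0, 2, 3, 1, 0))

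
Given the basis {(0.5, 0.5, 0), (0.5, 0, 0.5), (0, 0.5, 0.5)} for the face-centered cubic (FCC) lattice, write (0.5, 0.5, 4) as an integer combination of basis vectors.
-3b₁ + 4b₂ + 4b₃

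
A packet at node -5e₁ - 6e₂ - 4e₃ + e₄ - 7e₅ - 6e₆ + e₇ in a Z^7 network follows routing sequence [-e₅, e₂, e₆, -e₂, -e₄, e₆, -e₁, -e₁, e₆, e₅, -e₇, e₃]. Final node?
(-7, -6, -3, 0, -7, -3, 0)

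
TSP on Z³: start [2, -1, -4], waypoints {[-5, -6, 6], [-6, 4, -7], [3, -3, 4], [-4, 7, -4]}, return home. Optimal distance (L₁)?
70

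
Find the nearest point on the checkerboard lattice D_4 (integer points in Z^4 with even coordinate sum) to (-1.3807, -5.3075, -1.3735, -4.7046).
(-1, -5, -1, -5)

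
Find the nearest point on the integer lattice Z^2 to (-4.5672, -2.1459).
(-5, -2)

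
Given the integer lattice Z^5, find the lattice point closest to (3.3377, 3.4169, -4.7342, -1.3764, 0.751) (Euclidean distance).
(3, 3, -5, -1, 1)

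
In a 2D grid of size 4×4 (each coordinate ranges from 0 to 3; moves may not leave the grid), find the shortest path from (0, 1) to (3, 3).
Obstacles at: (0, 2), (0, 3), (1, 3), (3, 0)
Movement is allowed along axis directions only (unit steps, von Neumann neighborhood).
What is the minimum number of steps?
5
(one shortest path: (0, 1) → (1, 1) → (2, 1) → (3, 1) → (3, 2) → (3, 3))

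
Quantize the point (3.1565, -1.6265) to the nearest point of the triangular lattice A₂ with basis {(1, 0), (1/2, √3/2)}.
(3, -1.732)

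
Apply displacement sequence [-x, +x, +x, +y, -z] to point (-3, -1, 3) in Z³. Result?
(-2, 0, 2)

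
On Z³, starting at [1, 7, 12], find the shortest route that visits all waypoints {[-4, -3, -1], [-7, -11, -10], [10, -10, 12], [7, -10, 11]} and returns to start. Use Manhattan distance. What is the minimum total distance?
114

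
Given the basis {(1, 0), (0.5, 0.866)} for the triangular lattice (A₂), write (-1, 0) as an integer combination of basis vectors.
-b₁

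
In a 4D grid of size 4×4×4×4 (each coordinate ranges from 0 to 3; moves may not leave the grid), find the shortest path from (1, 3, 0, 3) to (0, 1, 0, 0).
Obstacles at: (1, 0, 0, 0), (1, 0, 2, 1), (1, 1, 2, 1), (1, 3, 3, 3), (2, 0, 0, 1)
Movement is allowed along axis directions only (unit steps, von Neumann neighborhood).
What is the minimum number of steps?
6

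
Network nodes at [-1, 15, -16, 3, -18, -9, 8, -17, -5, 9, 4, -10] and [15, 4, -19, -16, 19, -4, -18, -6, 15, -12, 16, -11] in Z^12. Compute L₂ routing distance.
62.6418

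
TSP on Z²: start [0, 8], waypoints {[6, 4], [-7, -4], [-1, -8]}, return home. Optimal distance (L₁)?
58
(one optimal route: (0, 8) → (6, 4) → (-7, -4) → (-1, -8) → (0, 8))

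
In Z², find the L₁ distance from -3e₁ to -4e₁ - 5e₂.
6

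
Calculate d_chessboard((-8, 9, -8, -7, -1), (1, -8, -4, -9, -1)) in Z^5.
17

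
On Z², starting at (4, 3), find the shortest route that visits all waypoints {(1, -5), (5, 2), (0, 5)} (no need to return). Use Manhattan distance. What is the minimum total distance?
21
(one optimal route: (4, 3) → (5, 2) → (0, 5) → (1, -5))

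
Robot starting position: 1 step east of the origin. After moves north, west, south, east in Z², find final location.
(1, 0)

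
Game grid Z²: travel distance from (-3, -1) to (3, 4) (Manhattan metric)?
11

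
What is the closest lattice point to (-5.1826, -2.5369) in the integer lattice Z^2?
(-5, -3)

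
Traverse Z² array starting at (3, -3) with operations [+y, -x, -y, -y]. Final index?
(2, -4)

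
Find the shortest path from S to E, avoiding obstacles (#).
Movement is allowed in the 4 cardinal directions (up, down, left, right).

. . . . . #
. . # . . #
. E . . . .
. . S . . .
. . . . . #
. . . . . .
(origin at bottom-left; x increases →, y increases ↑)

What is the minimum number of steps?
2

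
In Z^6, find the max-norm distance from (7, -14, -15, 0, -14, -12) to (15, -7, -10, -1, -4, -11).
10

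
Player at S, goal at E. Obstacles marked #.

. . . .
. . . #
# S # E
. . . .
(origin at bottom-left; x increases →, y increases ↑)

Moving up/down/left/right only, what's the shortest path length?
4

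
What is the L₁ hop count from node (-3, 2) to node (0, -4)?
9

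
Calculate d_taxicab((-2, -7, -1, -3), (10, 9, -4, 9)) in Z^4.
43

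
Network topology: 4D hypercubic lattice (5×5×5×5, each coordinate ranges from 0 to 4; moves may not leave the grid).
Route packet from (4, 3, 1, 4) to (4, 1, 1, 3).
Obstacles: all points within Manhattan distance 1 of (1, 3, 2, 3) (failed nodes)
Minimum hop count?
3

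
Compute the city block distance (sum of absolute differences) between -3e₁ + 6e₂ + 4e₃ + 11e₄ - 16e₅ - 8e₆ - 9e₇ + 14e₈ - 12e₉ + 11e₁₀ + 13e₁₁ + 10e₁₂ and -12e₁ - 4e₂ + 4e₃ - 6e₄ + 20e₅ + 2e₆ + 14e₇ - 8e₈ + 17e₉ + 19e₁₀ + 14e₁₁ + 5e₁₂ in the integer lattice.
170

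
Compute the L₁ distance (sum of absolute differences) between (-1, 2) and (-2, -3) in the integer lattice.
6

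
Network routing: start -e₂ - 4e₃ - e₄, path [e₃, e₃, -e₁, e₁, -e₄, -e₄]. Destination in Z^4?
(0, -1, -2, -3)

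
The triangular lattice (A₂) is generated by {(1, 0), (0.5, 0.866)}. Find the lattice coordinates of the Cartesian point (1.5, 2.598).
3b₂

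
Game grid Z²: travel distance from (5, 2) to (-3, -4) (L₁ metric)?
14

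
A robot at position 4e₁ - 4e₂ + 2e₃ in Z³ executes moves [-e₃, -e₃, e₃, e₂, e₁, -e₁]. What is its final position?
(4, -3, 1)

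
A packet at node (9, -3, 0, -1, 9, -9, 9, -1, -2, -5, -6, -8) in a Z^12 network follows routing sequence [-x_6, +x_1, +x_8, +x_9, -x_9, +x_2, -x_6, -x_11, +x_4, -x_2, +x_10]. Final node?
(10, -3, 0, 0, 9, -11, 9, 0, -2, -4, -7, -8)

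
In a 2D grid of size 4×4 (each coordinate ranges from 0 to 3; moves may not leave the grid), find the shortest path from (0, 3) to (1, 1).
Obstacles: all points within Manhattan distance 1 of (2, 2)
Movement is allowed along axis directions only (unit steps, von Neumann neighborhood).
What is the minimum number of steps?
3
(one shortest path: (0, 3) → (0, 2) → (0, 1) → (1, 1))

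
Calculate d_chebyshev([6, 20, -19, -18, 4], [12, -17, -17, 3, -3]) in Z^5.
37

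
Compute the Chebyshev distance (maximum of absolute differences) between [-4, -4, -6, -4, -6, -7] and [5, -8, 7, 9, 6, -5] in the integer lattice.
13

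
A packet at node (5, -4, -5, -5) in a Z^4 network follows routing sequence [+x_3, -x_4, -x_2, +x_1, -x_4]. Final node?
(6, -5, -4, -7)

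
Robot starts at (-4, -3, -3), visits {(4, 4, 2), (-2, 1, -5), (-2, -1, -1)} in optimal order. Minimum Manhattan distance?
28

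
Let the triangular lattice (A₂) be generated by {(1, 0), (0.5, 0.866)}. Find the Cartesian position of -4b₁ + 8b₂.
(0, 6.928)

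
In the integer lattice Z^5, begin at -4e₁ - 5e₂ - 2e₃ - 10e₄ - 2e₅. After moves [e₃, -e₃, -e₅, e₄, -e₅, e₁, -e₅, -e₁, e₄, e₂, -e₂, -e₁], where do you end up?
(-5, -5, -2, -8, -5)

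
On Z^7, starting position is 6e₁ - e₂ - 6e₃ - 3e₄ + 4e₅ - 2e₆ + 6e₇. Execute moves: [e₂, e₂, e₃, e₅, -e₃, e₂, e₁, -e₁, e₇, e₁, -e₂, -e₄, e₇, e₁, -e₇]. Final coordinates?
(8, 1, -6, -4, 5, -2, 7)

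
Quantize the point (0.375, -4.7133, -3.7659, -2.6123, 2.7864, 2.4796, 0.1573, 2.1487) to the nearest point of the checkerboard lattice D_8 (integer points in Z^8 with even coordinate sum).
(0, -5, -4, -3, 3, 3, 0, 2)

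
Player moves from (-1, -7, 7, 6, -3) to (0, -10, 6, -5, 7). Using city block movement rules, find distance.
26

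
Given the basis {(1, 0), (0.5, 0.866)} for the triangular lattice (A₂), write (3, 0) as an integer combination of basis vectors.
3b₁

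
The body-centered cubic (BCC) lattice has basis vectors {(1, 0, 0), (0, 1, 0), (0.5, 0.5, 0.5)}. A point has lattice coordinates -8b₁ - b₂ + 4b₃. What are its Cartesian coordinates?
(-6, 1, 2)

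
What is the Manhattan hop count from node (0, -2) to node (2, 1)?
5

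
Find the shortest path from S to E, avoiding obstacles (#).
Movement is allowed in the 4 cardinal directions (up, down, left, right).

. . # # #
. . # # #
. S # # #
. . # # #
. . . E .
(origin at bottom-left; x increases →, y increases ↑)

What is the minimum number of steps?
4
(one shortest path: (1, 2) → (1, 1) → (1, 0) → (2, 0) → (3, 0))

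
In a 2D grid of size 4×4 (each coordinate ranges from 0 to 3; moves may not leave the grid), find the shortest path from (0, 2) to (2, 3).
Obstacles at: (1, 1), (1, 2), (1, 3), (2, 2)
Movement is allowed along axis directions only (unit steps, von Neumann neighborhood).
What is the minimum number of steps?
9
(one shortest path: (0, 2) → (0, 1) → (0, 0) → (1, 0) → (2, 0) → (3, 0) → (3, 1) → (3, 2) → (3, 3) → (2, 3))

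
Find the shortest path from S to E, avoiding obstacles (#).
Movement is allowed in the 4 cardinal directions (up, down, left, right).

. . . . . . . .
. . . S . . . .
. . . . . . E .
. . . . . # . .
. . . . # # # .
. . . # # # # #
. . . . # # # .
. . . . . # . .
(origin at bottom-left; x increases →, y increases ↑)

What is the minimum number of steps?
4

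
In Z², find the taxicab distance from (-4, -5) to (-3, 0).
6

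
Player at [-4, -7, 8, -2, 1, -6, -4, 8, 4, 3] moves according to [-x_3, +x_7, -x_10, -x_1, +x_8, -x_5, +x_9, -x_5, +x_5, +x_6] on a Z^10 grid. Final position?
(-5, -7, 7, -2, 0, -5, -3, 9, 5, 2)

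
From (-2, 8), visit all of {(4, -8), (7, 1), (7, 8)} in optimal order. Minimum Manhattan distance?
28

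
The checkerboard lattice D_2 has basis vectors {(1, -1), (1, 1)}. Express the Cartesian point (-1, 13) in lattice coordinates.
-7b₁ + 6b₂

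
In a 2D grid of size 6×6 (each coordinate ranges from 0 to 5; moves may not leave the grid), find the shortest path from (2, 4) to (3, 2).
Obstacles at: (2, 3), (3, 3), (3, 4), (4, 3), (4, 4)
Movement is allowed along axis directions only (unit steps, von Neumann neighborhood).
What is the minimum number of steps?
5
(one shortest path: (2, 4) → (1, 4) → (1, 3) → (1, 2) → (2, 2) → (3, 2))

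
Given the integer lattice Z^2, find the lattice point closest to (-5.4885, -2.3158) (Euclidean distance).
(-5, -2)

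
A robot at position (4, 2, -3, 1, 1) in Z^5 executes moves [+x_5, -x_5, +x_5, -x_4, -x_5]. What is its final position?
(4, 2, -3, 0, 1)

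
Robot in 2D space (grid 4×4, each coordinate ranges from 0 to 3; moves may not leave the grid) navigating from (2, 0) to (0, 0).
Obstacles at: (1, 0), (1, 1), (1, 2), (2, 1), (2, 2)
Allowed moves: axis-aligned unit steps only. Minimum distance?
10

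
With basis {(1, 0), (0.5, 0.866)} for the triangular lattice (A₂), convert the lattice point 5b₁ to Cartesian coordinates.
(5, 0)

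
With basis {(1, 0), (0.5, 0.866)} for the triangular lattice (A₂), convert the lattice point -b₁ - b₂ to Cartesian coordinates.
(-1.5, -0.866)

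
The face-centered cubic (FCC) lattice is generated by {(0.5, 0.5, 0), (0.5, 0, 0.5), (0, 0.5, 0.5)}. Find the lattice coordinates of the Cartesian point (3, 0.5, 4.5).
-b₁ + 7b₂ + 2b₃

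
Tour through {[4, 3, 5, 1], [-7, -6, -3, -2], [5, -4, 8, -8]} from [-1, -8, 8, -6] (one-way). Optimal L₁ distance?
63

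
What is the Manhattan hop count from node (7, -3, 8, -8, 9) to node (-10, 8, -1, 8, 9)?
53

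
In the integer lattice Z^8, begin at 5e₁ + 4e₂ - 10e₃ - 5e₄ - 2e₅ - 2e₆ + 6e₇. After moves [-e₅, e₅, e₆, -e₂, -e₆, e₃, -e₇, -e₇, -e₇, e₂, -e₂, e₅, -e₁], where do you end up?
(4, 3, -9, -5, -1, -2, 3, 0)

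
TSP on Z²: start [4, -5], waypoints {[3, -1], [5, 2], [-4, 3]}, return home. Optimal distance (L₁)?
34
(one optimal route: (4, -5) → (3, -1) → (-4, 3) → (5, 2) → (4, -5))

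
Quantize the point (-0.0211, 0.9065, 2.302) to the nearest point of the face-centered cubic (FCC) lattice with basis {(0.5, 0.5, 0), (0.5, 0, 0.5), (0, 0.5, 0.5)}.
(0, 1, 2)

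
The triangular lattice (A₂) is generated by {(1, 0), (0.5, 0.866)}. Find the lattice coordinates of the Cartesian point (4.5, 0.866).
4b₁ + b₂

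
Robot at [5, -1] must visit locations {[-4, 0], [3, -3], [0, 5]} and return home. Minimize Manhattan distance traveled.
34
(one optimal route: (5, -1) → (-4, 0) → (0, 5) → (3, -3) → (5, -1))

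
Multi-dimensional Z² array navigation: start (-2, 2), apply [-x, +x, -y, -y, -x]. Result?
(-3, 0)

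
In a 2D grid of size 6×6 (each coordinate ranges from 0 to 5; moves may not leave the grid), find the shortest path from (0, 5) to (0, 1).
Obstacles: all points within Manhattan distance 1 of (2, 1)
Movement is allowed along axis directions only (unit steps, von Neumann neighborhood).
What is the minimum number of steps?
4
(one shortest path: (0, 5) → (0, 4) → (0, 3) → (0, 2) → (0, 1))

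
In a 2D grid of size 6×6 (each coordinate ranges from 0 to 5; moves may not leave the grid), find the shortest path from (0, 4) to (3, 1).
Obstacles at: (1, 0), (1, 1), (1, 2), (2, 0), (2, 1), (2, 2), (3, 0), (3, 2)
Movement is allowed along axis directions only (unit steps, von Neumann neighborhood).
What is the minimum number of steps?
8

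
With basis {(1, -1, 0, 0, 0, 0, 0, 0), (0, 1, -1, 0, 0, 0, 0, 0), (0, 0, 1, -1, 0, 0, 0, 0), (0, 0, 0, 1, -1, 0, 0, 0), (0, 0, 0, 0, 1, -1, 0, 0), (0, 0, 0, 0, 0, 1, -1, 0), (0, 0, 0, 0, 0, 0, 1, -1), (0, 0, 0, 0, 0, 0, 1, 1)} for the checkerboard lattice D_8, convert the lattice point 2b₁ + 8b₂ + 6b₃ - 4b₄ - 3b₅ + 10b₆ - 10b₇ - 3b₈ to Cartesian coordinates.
(2, 6, -2, -10, 1, 13, -23, 7)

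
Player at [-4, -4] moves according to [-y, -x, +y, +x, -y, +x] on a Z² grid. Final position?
(-3, -5)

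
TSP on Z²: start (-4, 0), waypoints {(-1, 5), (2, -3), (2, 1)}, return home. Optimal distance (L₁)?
28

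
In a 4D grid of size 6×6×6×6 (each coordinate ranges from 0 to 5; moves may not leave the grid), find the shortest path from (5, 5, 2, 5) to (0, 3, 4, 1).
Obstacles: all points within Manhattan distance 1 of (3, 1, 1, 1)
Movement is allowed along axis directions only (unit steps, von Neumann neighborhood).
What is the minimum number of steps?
13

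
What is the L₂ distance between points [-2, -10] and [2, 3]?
13.6015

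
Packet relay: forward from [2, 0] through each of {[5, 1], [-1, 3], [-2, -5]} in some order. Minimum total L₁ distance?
21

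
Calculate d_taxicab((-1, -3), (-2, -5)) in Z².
3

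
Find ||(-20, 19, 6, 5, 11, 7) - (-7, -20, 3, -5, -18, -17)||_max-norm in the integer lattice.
39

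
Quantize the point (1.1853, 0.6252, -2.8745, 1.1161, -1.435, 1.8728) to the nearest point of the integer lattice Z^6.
(1, 1, -3, 1, -1, 2)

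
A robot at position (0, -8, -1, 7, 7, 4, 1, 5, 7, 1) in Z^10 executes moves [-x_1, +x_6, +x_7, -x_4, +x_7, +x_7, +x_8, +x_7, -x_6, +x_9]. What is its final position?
(-1, -8, -1, 6, 7, 4, 5, 6, 8, 1)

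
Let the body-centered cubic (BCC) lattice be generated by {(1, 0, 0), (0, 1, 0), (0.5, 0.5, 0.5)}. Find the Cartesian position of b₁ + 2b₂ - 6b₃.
(-2, -1, -3)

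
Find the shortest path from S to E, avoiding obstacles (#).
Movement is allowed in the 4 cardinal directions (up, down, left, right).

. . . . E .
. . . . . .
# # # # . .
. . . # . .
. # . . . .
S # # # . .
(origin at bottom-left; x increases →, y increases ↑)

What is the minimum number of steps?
11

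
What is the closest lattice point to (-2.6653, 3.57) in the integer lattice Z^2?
(-3, 4)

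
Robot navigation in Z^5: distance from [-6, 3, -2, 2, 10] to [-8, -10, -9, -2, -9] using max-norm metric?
19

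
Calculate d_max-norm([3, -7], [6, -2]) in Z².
5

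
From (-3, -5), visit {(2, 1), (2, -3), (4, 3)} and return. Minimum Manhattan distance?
30
(one optimal route: (-3, -5) → (2, 1) → (4, 3) → (2, -3) → (-3, -5))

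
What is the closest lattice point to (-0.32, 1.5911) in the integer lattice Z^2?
(0, 2)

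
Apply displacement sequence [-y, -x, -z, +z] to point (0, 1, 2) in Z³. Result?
(-1, 0, 2)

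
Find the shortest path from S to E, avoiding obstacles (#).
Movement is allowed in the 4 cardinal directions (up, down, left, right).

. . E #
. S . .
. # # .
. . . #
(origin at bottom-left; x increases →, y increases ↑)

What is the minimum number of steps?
2
(one shortest path: (1, 2) → (2, 2) → (2, 3))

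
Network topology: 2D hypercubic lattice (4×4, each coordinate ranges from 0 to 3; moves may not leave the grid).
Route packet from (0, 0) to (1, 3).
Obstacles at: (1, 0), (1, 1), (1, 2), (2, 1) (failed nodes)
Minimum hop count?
4
(one shortest path: (0, 0) → (0, 1) → (0, 2) → (0, 3) → (1, 3))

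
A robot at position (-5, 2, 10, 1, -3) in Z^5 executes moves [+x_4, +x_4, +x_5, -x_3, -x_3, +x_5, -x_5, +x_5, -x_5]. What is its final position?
(-5, 2, 8, 3, -2)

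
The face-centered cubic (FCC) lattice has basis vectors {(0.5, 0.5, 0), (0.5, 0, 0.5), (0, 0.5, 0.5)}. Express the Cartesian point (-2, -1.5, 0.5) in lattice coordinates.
-4b₁ + b₃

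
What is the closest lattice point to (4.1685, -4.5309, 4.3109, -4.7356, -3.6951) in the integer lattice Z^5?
(4, -5, 4, -5, -4)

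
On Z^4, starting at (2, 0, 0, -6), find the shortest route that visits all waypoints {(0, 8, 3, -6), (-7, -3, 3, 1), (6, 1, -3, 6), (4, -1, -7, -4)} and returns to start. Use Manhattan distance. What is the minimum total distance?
96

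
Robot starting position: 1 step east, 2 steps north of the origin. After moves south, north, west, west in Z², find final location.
(-1, 2)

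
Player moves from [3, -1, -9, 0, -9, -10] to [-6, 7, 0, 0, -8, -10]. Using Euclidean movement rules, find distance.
15.0665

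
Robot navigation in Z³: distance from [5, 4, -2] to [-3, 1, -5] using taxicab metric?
14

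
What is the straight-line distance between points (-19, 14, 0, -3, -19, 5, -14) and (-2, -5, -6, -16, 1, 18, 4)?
41.8091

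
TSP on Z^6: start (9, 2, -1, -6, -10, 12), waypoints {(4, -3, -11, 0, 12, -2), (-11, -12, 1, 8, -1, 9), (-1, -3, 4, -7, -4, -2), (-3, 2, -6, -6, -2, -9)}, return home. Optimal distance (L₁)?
242
(one optimal route: (9, 2, -1, -6, -10, 12) → (-11, -12, 1, 8, -1, 9) → (4, -3, -11, 0, 12, -2) → (-3, 2, -6, -6, -2, -9) → (-1, -3, 4, -7, -4, -2) → (9, 2, -1, -6, -10, 12))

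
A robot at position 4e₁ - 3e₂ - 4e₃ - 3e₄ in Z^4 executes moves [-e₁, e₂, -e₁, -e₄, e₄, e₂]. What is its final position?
(2, -1, -4, -3)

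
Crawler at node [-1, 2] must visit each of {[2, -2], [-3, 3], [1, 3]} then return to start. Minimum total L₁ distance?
20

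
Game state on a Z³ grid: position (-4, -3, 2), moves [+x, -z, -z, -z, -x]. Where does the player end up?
(-4, -3, -1)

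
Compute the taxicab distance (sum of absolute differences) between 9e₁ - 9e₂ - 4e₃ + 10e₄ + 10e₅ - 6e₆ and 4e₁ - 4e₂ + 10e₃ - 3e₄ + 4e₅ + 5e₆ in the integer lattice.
54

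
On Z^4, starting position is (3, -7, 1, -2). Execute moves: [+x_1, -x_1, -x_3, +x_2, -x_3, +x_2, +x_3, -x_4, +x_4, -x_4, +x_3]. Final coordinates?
(3, -5, 1, -3)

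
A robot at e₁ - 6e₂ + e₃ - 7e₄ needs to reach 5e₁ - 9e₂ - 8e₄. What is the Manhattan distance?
9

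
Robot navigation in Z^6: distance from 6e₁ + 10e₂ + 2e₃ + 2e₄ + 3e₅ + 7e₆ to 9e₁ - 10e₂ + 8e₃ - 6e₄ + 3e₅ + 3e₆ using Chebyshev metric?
20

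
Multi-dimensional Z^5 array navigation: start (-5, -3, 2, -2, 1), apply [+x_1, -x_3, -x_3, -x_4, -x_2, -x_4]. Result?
(-4, -4, 0, -4, 1)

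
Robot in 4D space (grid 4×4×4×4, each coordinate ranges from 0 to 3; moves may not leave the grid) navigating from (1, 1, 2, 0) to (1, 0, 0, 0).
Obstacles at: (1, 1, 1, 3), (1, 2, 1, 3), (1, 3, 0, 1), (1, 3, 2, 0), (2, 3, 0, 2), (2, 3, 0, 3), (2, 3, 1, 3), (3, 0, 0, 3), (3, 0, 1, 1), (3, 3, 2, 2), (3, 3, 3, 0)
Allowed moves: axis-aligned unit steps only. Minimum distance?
3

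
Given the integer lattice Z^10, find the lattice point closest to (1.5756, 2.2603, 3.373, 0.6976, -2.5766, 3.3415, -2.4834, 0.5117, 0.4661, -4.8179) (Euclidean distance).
(2, 2, 3, 1, -3, 3, -2, 1, 0, -5)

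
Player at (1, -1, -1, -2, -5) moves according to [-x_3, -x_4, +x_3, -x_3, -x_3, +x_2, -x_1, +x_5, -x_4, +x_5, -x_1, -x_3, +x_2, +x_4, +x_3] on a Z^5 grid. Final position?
(-1, 1, -3, -3, -3)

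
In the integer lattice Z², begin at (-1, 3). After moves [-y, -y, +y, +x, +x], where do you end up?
(1, 2)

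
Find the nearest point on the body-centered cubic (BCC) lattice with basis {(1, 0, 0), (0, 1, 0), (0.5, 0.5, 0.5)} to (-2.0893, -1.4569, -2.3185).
(-2.5, -1.5, -2.5)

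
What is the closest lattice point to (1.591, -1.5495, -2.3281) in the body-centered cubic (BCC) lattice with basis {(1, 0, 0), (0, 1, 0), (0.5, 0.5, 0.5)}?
(1.5, -1.5, -2.5)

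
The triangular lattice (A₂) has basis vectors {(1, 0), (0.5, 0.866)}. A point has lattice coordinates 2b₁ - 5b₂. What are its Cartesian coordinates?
(-0.5, -4.33)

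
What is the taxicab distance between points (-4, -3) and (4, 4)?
15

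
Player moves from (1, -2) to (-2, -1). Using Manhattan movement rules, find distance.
4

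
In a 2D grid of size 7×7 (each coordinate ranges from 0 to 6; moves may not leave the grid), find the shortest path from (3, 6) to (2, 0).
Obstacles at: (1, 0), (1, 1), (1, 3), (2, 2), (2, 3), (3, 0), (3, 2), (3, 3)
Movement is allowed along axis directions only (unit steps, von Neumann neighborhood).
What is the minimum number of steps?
9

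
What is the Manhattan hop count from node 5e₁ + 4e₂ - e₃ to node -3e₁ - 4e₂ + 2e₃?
19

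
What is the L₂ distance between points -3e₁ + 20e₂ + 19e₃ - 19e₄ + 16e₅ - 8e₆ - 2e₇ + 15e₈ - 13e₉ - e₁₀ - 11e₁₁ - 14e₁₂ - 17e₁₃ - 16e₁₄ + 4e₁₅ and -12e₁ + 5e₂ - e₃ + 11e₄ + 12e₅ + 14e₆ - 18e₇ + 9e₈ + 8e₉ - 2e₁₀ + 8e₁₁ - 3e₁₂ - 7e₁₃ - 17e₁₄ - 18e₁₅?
62.506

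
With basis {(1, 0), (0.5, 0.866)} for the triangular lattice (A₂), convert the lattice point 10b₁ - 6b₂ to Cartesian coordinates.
(7, -5.196)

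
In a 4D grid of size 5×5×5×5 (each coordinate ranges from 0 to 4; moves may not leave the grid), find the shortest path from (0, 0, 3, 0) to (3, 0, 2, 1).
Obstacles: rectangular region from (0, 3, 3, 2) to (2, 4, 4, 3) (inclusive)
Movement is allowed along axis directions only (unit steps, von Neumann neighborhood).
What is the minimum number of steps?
5
(one shortest path: (0, 0, 3, 0) → (1, 0, 3, 0) → (2, 0, 3, 0) → (3, 0, 3, 0) → (3, 0, 2, 0) → (3, 0, 2, 1))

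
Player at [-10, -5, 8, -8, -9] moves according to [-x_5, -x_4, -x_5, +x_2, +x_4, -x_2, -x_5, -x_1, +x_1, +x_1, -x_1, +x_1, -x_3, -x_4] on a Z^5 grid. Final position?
(-9, -5, 7, -9, -12)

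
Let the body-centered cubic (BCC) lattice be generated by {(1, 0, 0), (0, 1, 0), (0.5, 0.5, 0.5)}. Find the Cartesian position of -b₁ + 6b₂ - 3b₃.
(-2.5, 4.5, -1.5)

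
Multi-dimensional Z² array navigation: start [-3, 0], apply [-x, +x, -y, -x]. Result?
(-4, -1)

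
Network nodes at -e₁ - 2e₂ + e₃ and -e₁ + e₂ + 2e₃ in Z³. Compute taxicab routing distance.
4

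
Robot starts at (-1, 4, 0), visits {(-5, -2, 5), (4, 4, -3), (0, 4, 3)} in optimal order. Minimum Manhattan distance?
31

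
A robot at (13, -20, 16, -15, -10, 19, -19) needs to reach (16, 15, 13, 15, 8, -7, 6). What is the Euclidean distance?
61.384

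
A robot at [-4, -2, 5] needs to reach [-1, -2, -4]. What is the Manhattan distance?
12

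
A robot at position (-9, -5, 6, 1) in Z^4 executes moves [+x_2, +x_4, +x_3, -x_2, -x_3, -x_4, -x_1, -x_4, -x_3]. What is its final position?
(-10, -5, 5, 0)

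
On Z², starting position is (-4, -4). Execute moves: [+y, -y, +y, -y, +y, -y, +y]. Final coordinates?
(-4, -3)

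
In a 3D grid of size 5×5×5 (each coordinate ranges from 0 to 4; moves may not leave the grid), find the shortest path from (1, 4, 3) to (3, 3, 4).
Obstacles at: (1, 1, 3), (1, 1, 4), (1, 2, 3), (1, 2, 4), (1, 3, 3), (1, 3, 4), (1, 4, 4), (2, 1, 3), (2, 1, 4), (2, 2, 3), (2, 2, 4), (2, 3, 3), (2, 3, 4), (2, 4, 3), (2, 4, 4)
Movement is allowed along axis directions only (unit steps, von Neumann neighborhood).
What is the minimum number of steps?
6
(one shortest path: (1, 4, 3) → (1, 4, 2) → (2, 4, 2) → (3, 4, 2) → (3, 3, 2) → (3, 3, 3) → (3, 3, 4))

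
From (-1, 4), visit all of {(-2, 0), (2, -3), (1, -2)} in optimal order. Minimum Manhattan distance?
12
(one optimal route: (-1, 4) → (-2, 0) → (1, -2) → (2, -3))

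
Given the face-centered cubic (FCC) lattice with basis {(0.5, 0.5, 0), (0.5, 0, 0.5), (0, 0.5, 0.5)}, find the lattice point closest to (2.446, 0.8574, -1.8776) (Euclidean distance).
(2.5, 0.5, -2)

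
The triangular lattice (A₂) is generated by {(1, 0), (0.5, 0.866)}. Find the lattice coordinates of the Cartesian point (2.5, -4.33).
5b₁ - 5b₂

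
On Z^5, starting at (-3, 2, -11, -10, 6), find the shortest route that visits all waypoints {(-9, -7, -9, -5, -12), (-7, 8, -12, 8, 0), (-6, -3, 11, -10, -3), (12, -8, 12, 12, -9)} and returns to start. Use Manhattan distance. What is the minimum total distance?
234
(one optimal route: (-3, 2, -11, -10, 6) → (-7, 8, -12, 8, 0) → (-9, -7, -9, -5, -12) → (12, -8, 12, 12, -9) → (-6, -3, 11, -10, -3) → (-3, 2, -11, -10, 6))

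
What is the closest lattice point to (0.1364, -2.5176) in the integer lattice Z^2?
(0, -3)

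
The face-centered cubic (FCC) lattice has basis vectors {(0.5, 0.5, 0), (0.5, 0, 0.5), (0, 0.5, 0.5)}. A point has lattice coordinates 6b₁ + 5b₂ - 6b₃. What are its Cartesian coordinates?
(5.5, 0, -0.5)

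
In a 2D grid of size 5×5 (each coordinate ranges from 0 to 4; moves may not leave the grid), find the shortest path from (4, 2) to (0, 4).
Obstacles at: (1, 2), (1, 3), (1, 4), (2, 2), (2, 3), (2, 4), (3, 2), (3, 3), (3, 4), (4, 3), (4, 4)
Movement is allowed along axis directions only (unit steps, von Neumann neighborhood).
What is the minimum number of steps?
8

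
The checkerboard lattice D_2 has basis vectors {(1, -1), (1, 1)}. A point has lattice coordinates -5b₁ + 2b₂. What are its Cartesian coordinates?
(-3, 7)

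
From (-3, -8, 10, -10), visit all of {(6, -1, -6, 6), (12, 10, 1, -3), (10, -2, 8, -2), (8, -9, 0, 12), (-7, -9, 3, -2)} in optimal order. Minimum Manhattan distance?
123
(one optimal route: (-3, -8, 10, -10) → (-7, -9, 3, -2) → (8, -9, 0, 12) → (6, -1, -6, 6) → (10, -2, 8, -2) → (12, 10, 1, -3))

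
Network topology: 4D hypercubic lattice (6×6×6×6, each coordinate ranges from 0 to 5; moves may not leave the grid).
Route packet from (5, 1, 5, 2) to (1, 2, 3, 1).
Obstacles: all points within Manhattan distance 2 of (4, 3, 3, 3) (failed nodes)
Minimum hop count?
8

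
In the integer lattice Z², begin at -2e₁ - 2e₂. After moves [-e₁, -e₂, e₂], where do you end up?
(-3, -2)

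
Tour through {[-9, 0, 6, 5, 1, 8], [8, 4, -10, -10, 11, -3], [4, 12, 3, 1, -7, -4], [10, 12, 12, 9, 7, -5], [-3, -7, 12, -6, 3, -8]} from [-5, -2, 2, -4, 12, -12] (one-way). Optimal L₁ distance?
227
(one optimal route: (-5, -2, 2, -4, 12, -12) → (-3, -7, 12, -6, 3, -8) → (-9, 0, 6, 5, 1, 8) → (4, 12, 3, 1, -7, -4) → (10, 12, 12, 9, 7, -5) → (8, 4, -10, -10, 11, -3))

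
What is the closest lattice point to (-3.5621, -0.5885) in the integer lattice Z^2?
(-4, -1)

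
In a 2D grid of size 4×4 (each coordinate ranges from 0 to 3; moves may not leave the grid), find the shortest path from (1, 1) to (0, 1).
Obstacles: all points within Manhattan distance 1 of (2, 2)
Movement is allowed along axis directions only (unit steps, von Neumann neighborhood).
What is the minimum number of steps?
1
(one shortest path: (1, 1) → (0, 1))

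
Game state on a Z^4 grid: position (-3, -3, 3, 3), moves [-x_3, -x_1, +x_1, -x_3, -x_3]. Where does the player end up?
(-3, -3, 0, 3)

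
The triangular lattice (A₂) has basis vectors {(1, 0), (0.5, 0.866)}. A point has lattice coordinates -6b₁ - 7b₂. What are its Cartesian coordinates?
(-9.5, -6.062)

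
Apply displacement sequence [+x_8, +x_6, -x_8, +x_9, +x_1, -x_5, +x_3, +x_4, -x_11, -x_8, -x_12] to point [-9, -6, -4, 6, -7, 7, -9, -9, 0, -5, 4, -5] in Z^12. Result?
(-8, -6, -3, 7, -8, 8, -9, -10, 1, -5, 3, -6)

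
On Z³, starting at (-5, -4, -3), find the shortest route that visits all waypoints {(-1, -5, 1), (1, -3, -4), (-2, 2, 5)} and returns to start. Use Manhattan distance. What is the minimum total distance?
46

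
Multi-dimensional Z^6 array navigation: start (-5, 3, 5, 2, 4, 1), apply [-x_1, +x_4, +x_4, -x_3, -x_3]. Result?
(-6, 3, 3, 4, 4, 1)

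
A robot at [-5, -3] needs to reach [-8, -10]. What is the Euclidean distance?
7.61577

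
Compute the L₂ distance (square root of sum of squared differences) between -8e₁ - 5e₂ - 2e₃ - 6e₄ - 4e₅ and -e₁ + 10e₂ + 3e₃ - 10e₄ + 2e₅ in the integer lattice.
18.735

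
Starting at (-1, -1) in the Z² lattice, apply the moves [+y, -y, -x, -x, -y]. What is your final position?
(-3, -2)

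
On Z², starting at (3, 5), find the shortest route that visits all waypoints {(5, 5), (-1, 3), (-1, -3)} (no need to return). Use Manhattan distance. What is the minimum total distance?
16
(one optimal route: (3, 5) → (5, 5) → (-1, 3) → (-1, -3))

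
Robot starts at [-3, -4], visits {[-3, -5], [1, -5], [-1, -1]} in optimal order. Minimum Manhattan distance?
11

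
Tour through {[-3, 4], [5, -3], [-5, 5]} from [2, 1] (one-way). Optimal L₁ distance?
25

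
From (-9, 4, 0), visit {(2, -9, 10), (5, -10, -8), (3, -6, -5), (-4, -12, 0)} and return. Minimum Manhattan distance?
98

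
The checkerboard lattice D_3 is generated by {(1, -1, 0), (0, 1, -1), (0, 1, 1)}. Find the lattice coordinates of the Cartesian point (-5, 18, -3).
-5b₁ + 8b₂ + 5b₃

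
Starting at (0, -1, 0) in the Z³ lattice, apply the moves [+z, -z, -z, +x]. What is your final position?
(1, -1, -1)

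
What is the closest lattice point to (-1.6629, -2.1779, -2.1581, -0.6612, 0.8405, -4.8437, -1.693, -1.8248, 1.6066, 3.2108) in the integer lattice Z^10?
(-2, -2, -2, -1, 1, -5, -2, -2, 2, 3)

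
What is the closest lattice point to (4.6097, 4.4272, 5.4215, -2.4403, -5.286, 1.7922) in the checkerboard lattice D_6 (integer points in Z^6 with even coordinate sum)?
(5, 4, 5, -3, -5, 2)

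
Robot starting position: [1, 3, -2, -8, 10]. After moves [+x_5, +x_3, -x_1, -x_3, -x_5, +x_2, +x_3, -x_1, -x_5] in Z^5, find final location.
(-1, 4, -1, -8, 9)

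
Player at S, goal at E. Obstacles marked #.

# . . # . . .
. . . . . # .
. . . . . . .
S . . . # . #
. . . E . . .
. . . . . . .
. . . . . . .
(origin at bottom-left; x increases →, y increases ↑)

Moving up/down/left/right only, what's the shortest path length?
4
(one shortest path: (0, 3) → (1, 3) → (2, 3) → (3, 3) → (3, 2))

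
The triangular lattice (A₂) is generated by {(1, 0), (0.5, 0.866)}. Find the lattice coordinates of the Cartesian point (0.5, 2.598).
-b₁ + 3b₂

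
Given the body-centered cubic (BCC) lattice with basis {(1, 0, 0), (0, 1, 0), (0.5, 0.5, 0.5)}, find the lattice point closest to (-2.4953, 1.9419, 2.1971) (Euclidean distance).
(-2.5, 1.5, 2.5)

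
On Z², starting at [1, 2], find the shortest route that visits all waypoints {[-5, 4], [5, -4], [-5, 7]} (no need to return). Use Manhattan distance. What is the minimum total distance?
31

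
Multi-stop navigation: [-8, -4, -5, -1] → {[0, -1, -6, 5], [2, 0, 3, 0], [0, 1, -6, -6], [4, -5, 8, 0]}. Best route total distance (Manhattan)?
61
(one optimal route: (-8, -4, -5, -1) → (0, -1, -6, 5) → (0, 1, -6, -6) → (2, 0, 3, 0) → (4, -5, 8, 0))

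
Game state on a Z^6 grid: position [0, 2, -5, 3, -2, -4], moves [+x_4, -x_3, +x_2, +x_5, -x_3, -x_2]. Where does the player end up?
(0, 2, -7, 4, -1, -4)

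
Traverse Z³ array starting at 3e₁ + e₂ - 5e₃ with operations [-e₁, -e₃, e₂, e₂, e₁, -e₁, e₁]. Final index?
(3, 3, -6)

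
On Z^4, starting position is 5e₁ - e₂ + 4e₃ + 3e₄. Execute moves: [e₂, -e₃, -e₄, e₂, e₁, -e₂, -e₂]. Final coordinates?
(6, -1, 3, 2)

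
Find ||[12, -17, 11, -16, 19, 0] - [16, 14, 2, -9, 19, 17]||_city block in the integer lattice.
68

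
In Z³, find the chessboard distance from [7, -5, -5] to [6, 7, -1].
12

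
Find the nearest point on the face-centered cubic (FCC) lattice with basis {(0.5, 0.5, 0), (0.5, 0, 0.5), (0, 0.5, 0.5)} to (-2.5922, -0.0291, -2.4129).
(-2.5, 0, -2.5)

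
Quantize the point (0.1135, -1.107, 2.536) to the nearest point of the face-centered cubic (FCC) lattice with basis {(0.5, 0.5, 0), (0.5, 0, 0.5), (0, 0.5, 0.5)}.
(0.5, -1, 2.5)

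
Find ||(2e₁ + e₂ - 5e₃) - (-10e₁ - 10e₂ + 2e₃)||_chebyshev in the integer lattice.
12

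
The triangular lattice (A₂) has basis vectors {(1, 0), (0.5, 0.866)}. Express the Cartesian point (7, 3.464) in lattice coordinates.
5b₁ + 4b₂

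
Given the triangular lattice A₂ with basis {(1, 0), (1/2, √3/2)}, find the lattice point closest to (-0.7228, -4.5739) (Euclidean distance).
(-0.5, -4.33)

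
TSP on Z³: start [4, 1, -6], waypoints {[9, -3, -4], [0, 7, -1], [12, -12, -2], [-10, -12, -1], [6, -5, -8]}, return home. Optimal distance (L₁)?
100
(one optimal route: (4, 1, -6) → (0, 7, -1) → (-10, -12, -1) → (12, -12, -2) → (9, -3, -4) → (6, -5, -8) → (4, 1, -6))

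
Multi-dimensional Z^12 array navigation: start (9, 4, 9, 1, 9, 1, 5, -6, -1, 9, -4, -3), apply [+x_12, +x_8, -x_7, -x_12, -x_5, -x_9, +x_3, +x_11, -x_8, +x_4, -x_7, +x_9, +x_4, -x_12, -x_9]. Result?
(9, 4, 10, 3, 8, 1, 3, -6, -2, 9, -3, -4)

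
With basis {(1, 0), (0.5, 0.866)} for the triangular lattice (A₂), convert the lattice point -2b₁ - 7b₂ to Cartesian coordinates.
(-5.5, -6.062)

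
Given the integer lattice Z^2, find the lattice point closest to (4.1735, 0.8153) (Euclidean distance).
(4, 1)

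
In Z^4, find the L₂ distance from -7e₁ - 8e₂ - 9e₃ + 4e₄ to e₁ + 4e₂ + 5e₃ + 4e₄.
20.0998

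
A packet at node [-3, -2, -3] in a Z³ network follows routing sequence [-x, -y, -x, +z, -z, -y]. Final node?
(-5, -4, -3)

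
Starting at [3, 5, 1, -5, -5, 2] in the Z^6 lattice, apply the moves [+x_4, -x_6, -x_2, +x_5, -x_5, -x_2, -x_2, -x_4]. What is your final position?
(3, 2, 1, -5, -5, 1)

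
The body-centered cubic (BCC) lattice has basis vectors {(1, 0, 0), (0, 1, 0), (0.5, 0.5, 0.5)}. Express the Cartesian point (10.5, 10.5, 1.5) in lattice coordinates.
9b₁ + 9b₂ + 3b₃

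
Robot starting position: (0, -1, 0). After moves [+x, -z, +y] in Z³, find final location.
(1, 0, -1)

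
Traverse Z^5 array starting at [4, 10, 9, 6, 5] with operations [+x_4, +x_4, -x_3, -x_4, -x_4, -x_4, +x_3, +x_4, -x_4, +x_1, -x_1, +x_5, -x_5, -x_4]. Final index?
(4, 10, 9, 4, 5)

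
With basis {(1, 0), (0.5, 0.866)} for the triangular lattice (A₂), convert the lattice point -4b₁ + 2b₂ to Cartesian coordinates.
(-3, 1.732)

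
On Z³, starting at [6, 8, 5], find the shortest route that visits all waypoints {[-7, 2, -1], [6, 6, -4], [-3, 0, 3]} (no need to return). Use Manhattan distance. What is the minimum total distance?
41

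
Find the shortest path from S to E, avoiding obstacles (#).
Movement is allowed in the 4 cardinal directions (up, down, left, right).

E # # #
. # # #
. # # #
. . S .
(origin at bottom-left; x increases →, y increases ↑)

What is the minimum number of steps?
5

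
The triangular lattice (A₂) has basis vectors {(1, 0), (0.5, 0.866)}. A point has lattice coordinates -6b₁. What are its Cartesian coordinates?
(-6, 0)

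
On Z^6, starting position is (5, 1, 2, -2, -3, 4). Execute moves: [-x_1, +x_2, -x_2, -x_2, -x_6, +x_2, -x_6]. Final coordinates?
(4, 1, 2, -2, -3, 2)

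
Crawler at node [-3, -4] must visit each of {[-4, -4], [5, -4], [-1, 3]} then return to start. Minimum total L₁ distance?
32
(one optimal route: (-3, -4) → (-4, -4) → (5, -4) → (-1, 3) → (-3, -4))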